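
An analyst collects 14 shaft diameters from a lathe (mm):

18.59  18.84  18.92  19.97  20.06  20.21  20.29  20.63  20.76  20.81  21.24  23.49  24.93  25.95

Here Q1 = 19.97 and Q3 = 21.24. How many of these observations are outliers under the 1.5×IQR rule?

3

IQR = 1.27; fences at 19.97 − 1.905 = 18.065 and 21.24 + 1.905 = 23.145.
Outside the cutoffs: 23.49, 24.93, 25.95.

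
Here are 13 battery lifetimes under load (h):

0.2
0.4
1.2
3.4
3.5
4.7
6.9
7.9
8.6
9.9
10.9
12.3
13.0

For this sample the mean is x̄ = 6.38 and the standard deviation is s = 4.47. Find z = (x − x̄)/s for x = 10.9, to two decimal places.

1.01

z = (10.9 − 6.38) / 4.47 = 1.01.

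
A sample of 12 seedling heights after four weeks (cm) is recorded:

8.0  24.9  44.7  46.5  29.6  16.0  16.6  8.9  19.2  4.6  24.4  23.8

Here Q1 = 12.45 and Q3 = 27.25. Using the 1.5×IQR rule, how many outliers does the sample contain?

IQR = 14.80; fences at 12.45 − 22.20 = -9.75 and 27.25 + 22.20 = 49.45.
Every value lies within the cutoffs.

0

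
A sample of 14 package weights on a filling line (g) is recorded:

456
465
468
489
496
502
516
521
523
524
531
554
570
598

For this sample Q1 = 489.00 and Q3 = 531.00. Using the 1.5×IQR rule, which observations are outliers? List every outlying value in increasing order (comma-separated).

598

IQR = Q3 − Q1 = 531.00 − 489.00 = 42.00.
Lower fence = Q1 − 1.5·IQR = 489.00 − 63.00 = 426.00.
Upper fence = Q3 + 1.5·IQR = 531.00 + 63.00 = 594.00.
598 > 594.00 → outlier.
All remaining values lie within [426.00, 594.00].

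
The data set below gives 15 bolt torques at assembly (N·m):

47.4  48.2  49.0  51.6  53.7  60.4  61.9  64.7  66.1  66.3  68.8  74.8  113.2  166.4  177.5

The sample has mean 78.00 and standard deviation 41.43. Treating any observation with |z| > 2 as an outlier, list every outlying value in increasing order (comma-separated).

Cutoffs at x̄ ± 2s: 78.00 ± 2·41.43 = [-4.86, 160.86].
166.4: z = 2.13, |z| > 2 → outlier.
177.5: z = 2.40, |z| > 2 → outlier.
Every other value lies within [-4.86, 160.86].

166.4, 177.5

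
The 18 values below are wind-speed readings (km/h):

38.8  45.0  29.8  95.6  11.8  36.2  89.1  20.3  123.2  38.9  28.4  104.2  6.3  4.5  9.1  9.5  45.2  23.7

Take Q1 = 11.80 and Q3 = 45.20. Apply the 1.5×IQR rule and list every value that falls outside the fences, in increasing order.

95.6, 104.2, 123.2

IQR = Q3 − Q1 = 45.20 − 11.80 = 33.40.
Lower fence = Q1 − 1.5·IQR = 11.80 − 50.10 = -38.30.
Upper fence = Q3 + 1.5·IQR = 45.20 + 50.10 = 95.30.
95.6 > 95.30 → outlier.
104.2 > 95.30 → outlier.
123.2 > 95.30 → outlier.
All remaining values lie within [-38.30, 95.30].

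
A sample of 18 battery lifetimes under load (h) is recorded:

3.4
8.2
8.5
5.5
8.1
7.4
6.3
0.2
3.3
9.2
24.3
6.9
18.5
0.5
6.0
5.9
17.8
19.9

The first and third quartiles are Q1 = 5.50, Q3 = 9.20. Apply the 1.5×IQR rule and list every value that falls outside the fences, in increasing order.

IQR = Q3 − Q1 = 9.20 − 5.50 = 3.70.
Lower fence = Q1 − 1.5·IQR = 5.50 − 5.55 = -0.05.
Upper fence = Q3 + 1.5·IQR = 9.20 + 5.55 = 14.75.
17.8 > 14.75 → outlier.
18.5 > 14.75 → outlier.
19.9 > 14.75 → outlier.
24.3 > 14.75 → outlier.
All remaining values lie within [-0.05, 14.75].

17.8, 18.5, 19.9, 24.3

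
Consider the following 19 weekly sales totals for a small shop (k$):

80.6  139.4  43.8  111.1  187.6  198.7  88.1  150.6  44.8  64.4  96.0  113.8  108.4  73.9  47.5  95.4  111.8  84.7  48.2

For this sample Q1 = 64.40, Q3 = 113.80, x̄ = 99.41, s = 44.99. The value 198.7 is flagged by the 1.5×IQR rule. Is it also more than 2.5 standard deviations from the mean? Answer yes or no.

z = (198.7 − 99.41) / 44.99 = 2.21.
|z| = 2.21 ≤ 2.5.

no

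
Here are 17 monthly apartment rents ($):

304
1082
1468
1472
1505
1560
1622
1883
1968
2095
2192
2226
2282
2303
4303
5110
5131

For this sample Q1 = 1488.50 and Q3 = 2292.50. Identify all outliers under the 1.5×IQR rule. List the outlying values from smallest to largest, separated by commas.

4303, 5110, 5131

IQR = Q3 − Q1 = 2292.50 − 1488.50 = 804.00.
Lower fence = Q1 − 1.5·IQR = 1488.50 − 1206.00 = 282.50.
Upper fence = Q3 + 1.5·IQR = 2292.50 + 1206.00 = 3498.50.
4303 > 3498.50 → outlier.
5110 > 3498.50 → outlier.
5131 > 3498.50 → outlier.
All remaining values lie within [282.50, 3498.50].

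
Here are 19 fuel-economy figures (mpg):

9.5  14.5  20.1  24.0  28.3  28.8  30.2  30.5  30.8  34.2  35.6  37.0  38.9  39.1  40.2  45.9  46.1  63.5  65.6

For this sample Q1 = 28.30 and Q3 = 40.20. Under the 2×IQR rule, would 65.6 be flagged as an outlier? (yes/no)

IQR = Q3 − Q1 = 40.20 − 28.30 = 11.90.
Lower fence = Q1 − 2·IQR = 28.30 − 23.80 = 4.50.
Upper fence = Q3 + 2·IQR = 40.20 + 23.80 = 64.00.
65.6 lies above the upper fence.

yes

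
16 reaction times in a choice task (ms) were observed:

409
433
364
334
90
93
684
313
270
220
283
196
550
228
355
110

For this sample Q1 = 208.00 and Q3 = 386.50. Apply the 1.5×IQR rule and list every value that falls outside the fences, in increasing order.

684

IQR = Q3 − Q1 = 386.50 − 208.00 = 178.50.
Lower fence = Q1 − 1.5·IQR = 208.00 − 267.75 = -59.75.
Upper fence = Q3 + 1.5·IQR = 386.50 + 267.75 = 654.25.
684 > 654.25 → outlier.
All remaining values lie within [-59.75, 654.25].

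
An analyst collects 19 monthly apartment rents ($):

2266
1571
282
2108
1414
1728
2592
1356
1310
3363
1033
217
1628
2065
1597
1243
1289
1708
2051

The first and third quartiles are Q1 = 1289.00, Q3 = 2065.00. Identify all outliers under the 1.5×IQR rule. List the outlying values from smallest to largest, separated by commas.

3363

IQR = Q3 − Q1 = 2065.00 − 1289.00 = 776.00.
Lower fence = Q1 − 1.5·IQR = 1289.00 − 1164.00 = 125.00.
Upper fence = Q3 + 1.5·IQR = 2065.00 + 1164.00 = 3229.00.
3363 > 3229.00 → outlier.
All remaining values lie within [125.00, 3229.00].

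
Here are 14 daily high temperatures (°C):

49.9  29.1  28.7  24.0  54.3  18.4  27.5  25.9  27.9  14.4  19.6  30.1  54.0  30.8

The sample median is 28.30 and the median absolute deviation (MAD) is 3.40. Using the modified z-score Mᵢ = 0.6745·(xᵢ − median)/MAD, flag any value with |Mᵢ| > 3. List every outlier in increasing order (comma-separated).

|Mᵢ| > 3 ⇔ |xᵢ − 28.30| > 3·3.40/0.6745 = 15.12.
So outliers lie outside [13.18, 43.42].
49.9: M = 4.29 → outlier.
54.0: M = 5.10 → outlier.
54.3: M = 5.16 → outlier.

49.9, 54.0, 54.3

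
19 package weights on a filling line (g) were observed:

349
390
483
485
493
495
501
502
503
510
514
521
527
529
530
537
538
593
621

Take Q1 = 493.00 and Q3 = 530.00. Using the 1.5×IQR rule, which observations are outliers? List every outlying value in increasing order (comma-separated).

349, 390, 593, 621

IQR = Q3 − Q1 = 530.00 − 493.00 = 37.00.
Lower fence = Q1 − 1.5·IQR = 493.00 − 55.50 = 437.50.
Upper fence = Q3 + 1.5·IQR = 530.00 + 55.50 = 585.50.
349 < 437.50 → outlier.
390 < 437.50 → outlier.
593 > 585.50 → outlier.
621 > 585.50 → outlier.
All remaining values lie within [437.50, 585.50].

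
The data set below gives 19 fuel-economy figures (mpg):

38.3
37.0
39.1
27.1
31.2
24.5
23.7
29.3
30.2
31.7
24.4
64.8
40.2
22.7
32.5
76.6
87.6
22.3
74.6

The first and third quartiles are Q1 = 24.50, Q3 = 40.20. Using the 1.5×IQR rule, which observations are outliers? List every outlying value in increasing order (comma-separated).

64.8, 74.6, 76.6, 87.6

IQR = Q3 − Q1 = 40.20 − 24.50 = 15.70.
Lower fence = Q1 − 1.5·IQR = 24.50 − 23.55 = 0.95.
Upper fence = Q3 + 1.5·IQR = 40.20 + 23.55 = 63.75.
64.8 > 63.75 → outlier.
74.6 > 63.75 → outlier.
76.6 > 63.75 → outlier.
87.6 > 63.75 → outlier.
All remaining values lie within [0.95, 63.75].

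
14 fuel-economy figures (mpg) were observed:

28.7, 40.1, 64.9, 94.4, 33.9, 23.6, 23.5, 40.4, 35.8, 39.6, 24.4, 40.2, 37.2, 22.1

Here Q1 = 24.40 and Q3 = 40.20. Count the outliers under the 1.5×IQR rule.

IQR = 15.80; fences at 24.40 − 23.70 = 0.70 and 40.20 + 23.70 = 63.90.
Outside the cutoffs: 64.9, 94.4.

2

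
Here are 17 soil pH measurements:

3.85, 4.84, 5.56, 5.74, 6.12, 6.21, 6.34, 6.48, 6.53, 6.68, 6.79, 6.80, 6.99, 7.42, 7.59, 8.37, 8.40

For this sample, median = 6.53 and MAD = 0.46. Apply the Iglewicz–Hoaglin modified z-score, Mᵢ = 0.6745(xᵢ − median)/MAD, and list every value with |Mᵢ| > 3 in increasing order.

|Mᵢ| > 3 ⇔ |xᵢ − 6.53| > 3·0.46/0.6745 = 2.05.
So outliers lie outside [4.48, 8.58].
3.85: M = -3.93 → outlier.

3.85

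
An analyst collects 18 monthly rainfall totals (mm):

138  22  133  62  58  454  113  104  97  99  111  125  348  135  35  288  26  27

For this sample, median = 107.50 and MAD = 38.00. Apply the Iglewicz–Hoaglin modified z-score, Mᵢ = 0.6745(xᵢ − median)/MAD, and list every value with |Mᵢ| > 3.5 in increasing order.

|Mᵢ| > 3.5 ⇔ |xᵢ − 107.50| > 3.5·38.00/0.6745 = 197.18.
So outliers lie outside [-89.68, 304.68].
348: M = 4.27 → outlier.
454: M = 6.15 → outlier.

348, 454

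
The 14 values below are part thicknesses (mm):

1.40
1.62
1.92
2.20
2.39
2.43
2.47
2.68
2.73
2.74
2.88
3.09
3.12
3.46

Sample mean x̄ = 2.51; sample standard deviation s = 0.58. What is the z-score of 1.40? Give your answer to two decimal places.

-1.91

z = (1.40 − 2.51) / 0.58 = -1.91.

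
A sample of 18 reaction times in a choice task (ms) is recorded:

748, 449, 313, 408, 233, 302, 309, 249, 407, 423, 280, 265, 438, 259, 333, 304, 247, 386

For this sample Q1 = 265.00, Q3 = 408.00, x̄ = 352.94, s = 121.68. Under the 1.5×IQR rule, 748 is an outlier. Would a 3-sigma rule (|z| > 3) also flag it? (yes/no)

z = (748 − 352.94) / 121.68 = 3.25.
|z| = 3.25 > 3.

yes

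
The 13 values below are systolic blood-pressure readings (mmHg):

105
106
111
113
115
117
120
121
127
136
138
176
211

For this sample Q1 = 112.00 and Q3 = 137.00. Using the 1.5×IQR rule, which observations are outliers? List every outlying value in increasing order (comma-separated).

176, 211

IQR = Q3 − Q1 = 137.00 − 112.00 = 25.00.
Lower fence = Q1 − 1.5·IQR = 112.00 − 37.50 = 74.50.
Upper fence = Q3 + 1.5·IQR = 137.00 + 37.50 = 174.50.
176 > 174.50 → outlier.
211 > 174.50 → outlier.
All remaining values lie within [74.50, 174.50].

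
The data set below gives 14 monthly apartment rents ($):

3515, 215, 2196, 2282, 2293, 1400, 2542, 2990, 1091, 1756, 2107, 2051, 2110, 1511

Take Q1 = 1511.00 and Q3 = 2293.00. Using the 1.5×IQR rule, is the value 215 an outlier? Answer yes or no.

IQR = Q3 − Q1 = 2293.00 − 1511.00 = 782.00.
Lower fence = Q1 − 1.5·IQR = 1511.00 − 1173.00 = 338.00.
Upper fence = Q3 + 1.5·IQR = 2293.00 + 1173.00 = 3466.00.
215 lies below the lower fence.

yes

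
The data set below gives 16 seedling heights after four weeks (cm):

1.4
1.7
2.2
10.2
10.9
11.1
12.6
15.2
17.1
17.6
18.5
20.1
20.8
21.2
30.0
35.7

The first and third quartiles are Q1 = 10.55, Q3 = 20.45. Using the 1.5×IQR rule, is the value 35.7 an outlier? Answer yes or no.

yes

IQR = Q3 − Q1 = 20.45 − 10.55 = 9.90.
Lower fence = Q1 − 1.5·IQR = 10.55 − 14.85 = -4.30.
Upper fence = Q3 + 1.5·IQR = 20.45 + 14.85 = 35.30.
35.7 lies above the upper fence.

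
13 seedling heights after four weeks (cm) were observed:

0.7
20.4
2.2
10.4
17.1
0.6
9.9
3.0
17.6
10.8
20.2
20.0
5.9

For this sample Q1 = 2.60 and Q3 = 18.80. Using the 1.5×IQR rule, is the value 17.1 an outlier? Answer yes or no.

IQR = Q3 − Q1 = 18.80 − 2.60 = 16.20.
Lower fence = Q1 − 1.5·IQR = 2.60 − 24.30 = -21.70.
Upper fence = Q3 + 1.5·IQR = 18.80 + 24.30 = 43.10.
17.1 lies within [-21.70, 43.10].

no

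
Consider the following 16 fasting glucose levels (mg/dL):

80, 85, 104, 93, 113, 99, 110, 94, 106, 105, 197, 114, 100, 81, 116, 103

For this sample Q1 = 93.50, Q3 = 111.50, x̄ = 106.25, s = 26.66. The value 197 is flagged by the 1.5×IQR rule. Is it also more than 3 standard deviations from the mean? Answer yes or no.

yes

z = (197 − 106.25) / 26.66 = 3.40.
|z| = 3.40 > 3.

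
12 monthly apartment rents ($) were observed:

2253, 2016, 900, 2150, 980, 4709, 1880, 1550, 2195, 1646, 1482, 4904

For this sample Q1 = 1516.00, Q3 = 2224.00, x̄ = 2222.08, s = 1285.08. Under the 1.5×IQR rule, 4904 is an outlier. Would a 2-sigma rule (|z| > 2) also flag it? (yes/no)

yes

z = (4904 − 2222.08) / 1285.08 = 2.09.
|z| = 2.09 > 2.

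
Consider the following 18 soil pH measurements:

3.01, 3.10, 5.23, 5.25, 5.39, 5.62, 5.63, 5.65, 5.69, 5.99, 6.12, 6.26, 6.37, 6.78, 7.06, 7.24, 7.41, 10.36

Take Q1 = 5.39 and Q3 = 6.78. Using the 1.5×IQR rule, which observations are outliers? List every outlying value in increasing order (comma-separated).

IQR = Q3 − Q1 = 6.78 − 5.39 = 1.39.
Lower fence = Q1 − 1.5·IQR = 5.39 − 2.085 = 3.305.
Upper fence = Q3 + 1.5·IQR = 6.78 + 2.085 = 8.865.
3.01 < 3.305 → outlier.
3.10 < 3.305 → outlier.
10.36 > 8.865 → outlier.
All remaining values lie within [3.305, 8.865].

3.01, 3.10, 10.36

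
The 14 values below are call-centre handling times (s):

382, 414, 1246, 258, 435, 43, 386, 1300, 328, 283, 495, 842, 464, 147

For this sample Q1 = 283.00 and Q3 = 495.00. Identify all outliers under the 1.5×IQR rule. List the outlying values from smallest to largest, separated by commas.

842, 1246, 1300

IQR = Q3 − Q1 = 495.00 − 283.00 = 212.00.
Lower fence = Q1 − 1.5·IQR = 283.00 − 318.00 = -35.00.
Upper fence = Q3 + 1.5·IQR = 495.00 + 318.00 = 813.00.
842 > 813.00 → outlier.
1246 > 813.00 → outlier.
1300 > 813.00 → outlier.
All remaining values lie within [-35.00, 813.00].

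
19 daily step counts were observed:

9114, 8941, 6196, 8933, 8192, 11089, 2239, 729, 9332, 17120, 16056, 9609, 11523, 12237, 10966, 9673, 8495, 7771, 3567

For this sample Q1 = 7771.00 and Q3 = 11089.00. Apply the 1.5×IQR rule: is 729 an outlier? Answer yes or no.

yes

IQR = Q3 − Q1 = 11089.00 − 7771.00 = 3318.00.
Lower fence = Q1 − 1.5·IQR = 7771.00 − 4977.00 = 2794.00.
Upper fence = Q3 + 1.5·IQR = 11089.00 + 4977.00 = 16066.00.
729 lies below the lower fence.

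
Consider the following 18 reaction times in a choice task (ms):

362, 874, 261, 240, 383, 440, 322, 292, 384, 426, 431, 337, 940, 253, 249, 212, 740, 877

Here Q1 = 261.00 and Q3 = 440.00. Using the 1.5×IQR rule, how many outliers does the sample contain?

4

IQR = 179.00; fences at 261.00 − 268.50 = -7.50 and 440.00 + 268.50 = 708.50.
Outside the cutoffs: 740, 874, 877, 940.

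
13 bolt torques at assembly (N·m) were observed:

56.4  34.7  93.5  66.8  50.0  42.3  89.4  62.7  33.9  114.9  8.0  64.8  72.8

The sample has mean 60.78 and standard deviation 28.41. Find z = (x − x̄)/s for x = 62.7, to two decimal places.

z = (62.7 − 60.78) / 28.41 = 0.07.

0.07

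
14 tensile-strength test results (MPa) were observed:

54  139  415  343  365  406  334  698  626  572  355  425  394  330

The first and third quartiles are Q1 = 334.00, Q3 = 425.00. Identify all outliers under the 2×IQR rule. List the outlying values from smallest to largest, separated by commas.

54, 139, 626, 698

IQR = Q3 − Q1 = 425.00 − 334.00 = 91.00.
Lower fence = Q1 − 2·IQR = 334.00 − 182.00 = 152.00.
Upper fence = Q3 + 2·IQR = 425.00 + 182.00 = 607.00.
54 < 152.00 → outlier.
139 < 152.00 → outlier.
626 > 607.00 → outlier.
698 > 607.00 → outlier.
All remaining values lie within [152.00, 607.00].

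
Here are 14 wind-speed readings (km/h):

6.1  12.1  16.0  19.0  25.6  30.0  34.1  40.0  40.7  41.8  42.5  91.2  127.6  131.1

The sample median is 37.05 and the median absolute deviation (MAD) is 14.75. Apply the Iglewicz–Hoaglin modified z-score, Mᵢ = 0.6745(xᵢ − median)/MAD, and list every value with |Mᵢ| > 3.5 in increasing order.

127.6, 131.1

|Mᵢ| > 3.5 ⇔ |xᵢ − 37.05| > 3.5·14.75/0.6745 = 76.54.
So outliers lie outside [-39.49, 113.59].
127.6: M = 4.14 → outlier.
131.1: M = 4.30 → outlier.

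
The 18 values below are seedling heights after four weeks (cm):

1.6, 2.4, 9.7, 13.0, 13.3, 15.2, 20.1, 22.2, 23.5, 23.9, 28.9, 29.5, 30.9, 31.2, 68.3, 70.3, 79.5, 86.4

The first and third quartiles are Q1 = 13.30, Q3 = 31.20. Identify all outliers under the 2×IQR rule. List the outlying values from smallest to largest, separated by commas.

68.3, 70.3, 79.5, 86.4

IQR = Q3 − Q1 = 31.20 − 13.30 = 17.90.
Lower fence = Q1 − 2·IQR = 13.30 − 35.80 = -22.50.
Upper fence = Q3 + 2·IQR = 31.20 + 35.80 = 67.00.
68.3 > 67.00 → outlier.
70.3 > 67.00 → outlier.
79.5 > 67.00 → outlier.
86.4 > 67.00 → outlier.
All remaining values lie within [-22.50, 67.00].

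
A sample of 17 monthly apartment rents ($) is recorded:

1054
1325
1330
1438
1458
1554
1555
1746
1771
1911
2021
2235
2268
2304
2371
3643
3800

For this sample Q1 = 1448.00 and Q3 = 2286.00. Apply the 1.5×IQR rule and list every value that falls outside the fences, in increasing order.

3643, 3800

IQR = Q3 − Q1 = 2286.00 − 1448.00 = 838.00.
Lower fence = Q1 − 1.5·IQR = 1448.00 − 1257.00 = 191.00.
Upper fence = Q3 + 1.5·IQR = 2286.00 + 1257.00 = 3543.00.
3643 > 3543.00 → outlier.
3800 > 3543.00 → outlier.
All remaining values lie within [191.00, 3543.00].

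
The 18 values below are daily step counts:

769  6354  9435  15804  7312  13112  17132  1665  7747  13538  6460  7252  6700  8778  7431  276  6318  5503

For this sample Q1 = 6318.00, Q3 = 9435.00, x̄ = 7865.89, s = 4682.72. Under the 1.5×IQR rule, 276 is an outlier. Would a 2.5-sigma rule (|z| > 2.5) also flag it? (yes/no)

no

z = (276 − 7865.89) / 4682.72 = -1.62.
|z| = 1.62 ≤ 2.5.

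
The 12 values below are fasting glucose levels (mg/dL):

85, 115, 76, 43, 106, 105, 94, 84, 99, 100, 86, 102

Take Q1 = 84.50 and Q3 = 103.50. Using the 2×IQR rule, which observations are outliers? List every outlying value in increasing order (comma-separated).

IQR = Q3 − Q1 = 103.50 − 84.50 = 19.00.
Lower fence = Q1 − 2·IQR = 84.50 − 38.00 = 46.50.
Upper fence = Q3 + 2·IQR = 103.50 + 38.00 = 141.50.
43 < 46.50 → outlier.
All remaining values lie within [46.50, 141.50].

43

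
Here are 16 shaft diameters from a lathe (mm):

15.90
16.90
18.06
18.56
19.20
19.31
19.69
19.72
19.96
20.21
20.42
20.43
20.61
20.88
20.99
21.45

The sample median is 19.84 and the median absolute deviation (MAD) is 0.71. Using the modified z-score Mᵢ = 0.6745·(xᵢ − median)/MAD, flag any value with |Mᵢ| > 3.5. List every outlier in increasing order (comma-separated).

15.90

|Mᵢ| > 3.5 ⇔ |xᵢ − 19.84| > 3.5·0.71/0.6745 = 3.68.
So outliers lie outside [16.16, 23.52].
15.90: M = -3.74 → outlier.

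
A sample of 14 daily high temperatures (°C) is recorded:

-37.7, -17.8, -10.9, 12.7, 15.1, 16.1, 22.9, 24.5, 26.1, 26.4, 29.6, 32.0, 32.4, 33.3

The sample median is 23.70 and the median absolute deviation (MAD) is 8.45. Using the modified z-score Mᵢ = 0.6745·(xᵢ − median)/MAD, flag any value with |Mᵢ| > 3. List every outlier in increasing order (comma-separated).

|Mᵢ| > 3 ⇔ |xᵢ − 23.70| > 3·8.45/0.6745 = 37.58.
So outliers lie outside [-13.88, 61.28].
-37.7: M = -4.90 → outlier.
-17.8: M = -3.31 → outlier.

-37.7, -17.8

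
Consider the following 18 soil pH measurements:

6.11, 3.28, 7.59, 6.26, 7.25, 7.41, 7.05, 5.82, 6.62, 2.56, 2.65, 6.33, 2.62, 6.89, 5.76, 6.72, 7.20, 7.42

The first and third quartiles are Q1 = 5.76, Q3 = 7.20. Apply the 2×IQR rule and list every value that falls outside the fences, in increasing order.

IQR = Q3 − Q1 = 7.20 − 5.76 = 1.44.
Lower fence = Q1 − 2·IQR = 5.76 − 2.88 = 2.88.
Upper fence = Q3 + 2·IQR = 7.20 + 2.88 = 10.08.
2.56 < 2.88 → outlier.
2.62 < 2.88 → outlier.
2.65 < 2.88 → outlier.
All remaining values lie within [2.88, 10.08].

2.56, 2.62, 2.65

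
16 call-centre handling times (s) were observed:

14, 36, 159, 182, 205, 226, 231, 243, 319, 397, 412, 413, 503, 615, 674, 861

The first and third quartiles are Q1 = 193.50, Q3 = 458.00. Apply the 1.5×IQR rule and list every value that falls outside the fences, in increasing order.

861

IQR = Q3 − Q1 = 458.00 − 193.50 = 264.50.
Lower fence = Q1 − 1.5·IQR = 193.50 − 396.75 = -203.25.
Upper fence = Q3 + 1.5·IQR = 458.00 + 396.75 = 854.75.
861 > 854.75 → outlier.
All remaining values lie within [-203.25, 854.75].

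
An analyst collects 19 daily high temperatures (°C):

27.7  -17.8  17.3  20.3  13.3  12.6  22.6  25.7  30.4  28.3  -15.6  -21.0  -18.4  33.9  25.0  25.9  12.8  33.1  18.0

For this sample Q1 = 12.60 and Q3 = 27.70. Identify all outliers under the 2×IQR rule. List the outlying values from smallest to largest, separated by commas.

-21.0, -18.4, -17.8

IQR = Q3 − Q1 = 27.70 − 12.60 = 15.10.
Lower fence = Q1 − 2·IQR = 12.60 − 30.20 = -17.60.
Upper fence = Q3 + 2·IQR = 27.70 + 30.20 = 57.90.
-21.0 < -17.60 → outlier.
-18.4 < -17.60 → outlier.
-17.8 < -17.60 → outlier.
All remaining values lie within [-17.60, 57.90].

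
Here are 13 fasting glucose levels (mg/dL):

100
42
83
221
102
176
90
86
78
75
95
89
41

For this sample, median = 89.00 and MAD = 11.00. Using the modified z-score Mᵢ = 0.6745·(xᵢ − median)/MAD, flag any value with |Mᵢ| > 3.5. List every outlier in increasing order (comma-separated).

176, 221

|Mᵢ| > 3.5 ⇔ |xᵢ − 89.00| > 3.5·11.00/0.6745 = 57.08.
So outliers lie outside [31.92, 146.08].
176: M = 5.33 → outlier.
221: M = 8.09 → outlier.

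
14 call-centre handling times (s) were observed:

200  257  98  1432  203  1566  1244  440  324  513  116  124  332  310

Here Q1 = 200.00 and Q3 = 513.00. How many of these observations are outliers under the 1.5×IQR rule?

IQR = 313.00; fences at 200.00 − 469.50 = -269.50 and 513.00 + 469.50 = 982.50.
Outside the cutoffs: 1244, 1432, 1566.

3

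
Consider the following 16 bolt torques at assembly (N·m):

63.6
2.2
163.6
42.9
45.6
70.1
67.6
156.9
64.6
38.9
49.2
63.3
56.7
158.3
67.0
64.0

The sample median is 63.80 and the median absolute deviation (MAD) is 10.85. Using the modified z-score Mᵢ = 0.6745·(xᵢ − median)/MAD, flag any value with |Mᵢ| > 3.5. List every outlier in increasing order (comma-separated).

2.2, 156.9, 158.3, 163.6

|Mᵢ| > 3.5 ⇔ |xᵢ − 63.80| > 3.5·10.85/0.6745 = 56.30.
So outliers lie outside [7.50, 120.10].
2.2: M = -3.83 → outlier.
156.9: M = 5.79 → outlier.
158.3: M = 5.87 → outlier.
163.6: M = 6.20 → outlier.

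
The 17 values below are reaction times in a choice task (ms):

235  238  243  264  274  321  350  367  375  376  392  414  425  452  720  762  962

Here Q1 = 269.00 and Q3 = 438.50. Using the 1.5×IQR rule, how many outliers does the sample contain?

3

IQR = 169.50; fences at 269.00 − 254.25 = 14.75 and 438.50 + 254.25 = 692.75.
Outside the cutoffs: 720, 762, 962.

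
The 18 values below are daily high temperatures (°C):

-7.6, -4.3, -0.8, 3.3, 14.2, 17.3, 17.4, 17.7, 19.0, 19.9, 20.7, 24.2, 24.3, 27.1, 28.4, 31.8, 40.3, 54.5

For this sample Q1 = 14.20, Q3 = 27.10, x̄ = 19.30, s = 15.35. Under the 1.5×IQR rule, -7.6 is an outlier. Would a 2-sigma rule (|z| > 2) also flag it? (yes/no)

z = (-7.6 − 19.30) / 15.35 = -1.75.
|z| = 1.75 ≤ 2.

no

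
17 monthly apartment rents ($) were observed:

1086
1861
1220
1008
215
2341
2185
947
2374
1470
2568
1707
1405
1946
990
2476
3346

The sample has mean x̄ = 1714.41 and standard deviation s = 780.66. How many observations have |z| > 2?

Cutoffs: x̄ ± 2s = [153.09, 3275.73].
Outside the cutoffs: 3346.

1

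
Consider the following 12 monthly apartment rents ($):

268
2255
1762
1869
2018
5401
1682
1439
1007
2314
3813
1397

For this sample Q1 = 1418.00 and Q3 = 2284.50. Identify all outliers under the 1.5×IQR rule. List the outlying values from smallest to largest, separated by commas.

3813, 5401

IQR = Q3 − Q1 = 2284.50 − 1418.00 = 866.50.
Lower fence = Q1 − 1.5·IQR = 1418.00 − 1299.75 = 118.25.
Upper fence = Q3 + 1.5·IQR = 2284.50 + 1299.75 = 3584.25.
3813 > 3584.25 → outlier.
5401 > 3584.25 → outlier.
All remaining values lie within [118.25, 3584.25].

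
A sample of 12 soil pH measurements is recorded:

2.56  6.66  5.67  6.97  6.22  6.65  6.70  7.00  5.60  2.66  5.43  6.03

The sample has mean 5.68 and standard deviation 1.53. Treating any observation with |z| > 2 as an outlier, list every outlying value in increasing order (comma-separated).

2.56

Cutoffs at x̄ ± 2s: 5.68 ± 2·1.53 = [2.62, 8.74].
2.56: z = -2.04, |z| > 2 → outlier.
Every other value lies within [2.62, 8.74].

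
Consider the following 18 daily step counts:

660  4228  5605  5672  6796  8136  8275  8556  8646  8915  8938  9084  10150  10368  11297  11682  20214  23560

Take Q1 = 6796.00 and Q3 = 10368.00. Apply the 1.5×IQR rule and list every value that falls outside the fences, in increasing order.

IQR = Q3 − Q1 = 10368.00 − 6796.00 = 3572.00.
Lower fence = Q1 − 1.5·IQR = 6796.00 − 5358.00 = 1438.00.
Upper fence = Q3 + 1.5·IQR = 10368.00 + 5358.00 = 15726.00.
660 < 1438.00 → outlier.
20214 > 15726.00 → outlier.
23560 > 15726.00 → outlier.
All remaining values lie within [1438.00, 15726.00].

660, 20214, 23560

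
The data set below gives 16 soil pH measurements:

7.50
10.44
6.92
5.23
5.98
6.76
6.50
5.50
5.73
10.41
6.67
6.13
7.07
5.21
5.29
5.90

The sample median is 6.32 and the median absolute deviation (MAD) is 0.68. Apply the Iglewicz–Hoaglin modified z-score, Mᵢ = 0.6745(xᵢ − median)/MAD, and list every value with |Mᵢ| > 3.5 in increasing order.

|Mᵢ| > 3.5 ⇔ |xᵢ − 6.32| > 3.5·0.68/0.6745 = 3.53.
So outliers lie outside [2.79, 9.85].
10.41: M = 4.06 → outlier.
10.44: M = 4.09 → outlier.

10.41, 10.44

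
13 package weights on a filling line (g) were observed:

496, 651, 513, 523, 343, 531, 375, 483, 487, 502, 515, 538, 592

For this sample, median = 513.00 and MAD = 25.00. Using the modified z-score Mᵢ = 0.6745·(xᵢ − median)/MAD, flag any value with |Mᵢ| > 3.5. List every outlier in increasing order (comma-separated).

343, 375, 651

|Mᵢ| > 3.5 ⇔ |xᵢ − 513.00| > 3.5·25.00/0.6745 = 129.73.
So outliers lie outside [383.27, 642.73].
343: M = -4.59 → outlier.
375: M = -3.72 → outlier.
651: M = 3.72 → outlier.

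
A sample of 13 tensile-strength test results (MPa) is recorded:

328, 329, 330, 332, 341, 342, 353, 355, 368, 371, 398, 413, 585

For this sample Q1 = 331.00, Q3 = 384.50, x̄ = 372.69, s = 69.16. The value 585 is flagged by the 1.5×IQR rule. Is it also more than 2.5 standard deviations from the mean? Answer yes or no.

yes

z = (585 − 372.69) / 69.16 = 3.07.
|z| = 3.07 > 2.5.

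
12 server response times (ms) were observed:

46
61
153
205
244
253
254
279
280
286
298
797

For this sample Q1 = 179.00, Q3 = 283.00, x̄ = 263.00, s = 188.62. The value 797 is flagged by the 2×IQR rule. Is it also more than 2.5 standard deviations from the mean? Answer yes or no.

z = (797 − 263.00) / 188.62 = 2.83.
|z| = 2.83 > 2.5.

yes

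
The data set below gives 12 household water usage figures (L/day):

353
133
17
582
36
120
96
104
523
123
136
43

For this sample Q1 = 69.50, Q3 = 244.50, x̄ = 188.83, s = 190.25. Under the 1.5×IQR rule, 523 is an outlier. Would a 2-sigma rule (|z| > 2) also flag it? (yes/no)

no

z = (523 − 188.83) / 190.25 = 1.76.
|z| = 1.76 ≤ 2.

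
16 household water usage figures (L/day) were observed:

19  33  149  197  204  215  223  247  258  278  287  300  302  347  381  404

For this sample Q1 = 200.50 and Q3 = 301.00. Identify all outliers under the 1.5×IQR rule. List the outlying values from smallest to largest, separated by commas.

IQR = Q3 − Q1 = 301.00 − 200.50 = 100.50.
Lower fence = Q1 − 1.5·IQR = 200.50 − 150.75 = 49.75.
Upper fence = Q3 + 1.5·IQR = 301.00 + 150.75 = 451.75.
19 < 49.75 → outlier.
33 < 49.75 → outlier.
All remaining values lie within [49.75, 451.75].

19, 33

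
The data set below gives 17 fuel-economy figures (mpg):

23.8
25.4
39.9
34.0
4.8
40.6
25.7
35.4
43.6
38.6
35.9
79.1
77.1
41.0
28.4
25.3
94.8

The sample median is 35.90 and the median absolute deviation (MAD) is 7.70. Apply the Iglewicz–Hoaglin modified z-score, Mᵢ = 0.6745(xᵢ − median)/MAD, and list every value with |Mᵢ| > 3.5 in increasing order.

77.1, 79.1, 94.8

|Mᵢ| > 3.5 ⇔ |xᵢ − 35.90| > 3.5·7.70/0.6745 = 39.96.
So outliers lie outside [-4.06, 75.86].
77.1: M = 3.61 → outlier.
79.1: M = 3.78 → outlier.
94.8: M = 5.16 → outlier.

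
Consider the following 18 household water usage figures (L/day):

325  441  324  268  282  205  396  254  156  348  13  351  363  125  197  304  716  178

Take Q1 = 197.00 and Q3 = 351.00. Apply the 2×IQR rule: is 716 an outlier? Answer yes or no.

IQR = Q3 − Q1 = 351.00 − 197.00 = 154.00.
Lower fence = Q1 − 2·IQR = 197.00 − 308.00 = -111.00.
Upper fence = Q3 + 2·IQR = 351.00 + 308.00 = 659.00.
716 lies above the upper fence.

yes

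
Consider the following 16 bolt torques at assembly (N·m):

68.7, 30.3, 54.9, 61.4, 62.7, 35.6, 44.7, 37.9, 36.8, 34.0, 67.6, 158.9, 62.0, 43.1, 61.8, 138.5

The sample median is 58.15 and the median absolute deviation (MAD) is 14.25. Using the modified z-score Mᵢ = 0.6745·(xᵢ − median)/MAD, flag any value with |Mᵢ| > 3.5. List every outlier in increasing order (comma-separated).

|Mᵢ| > 3.5 ⇔ |xᵢ − 58.15| > 3.5·14.25/0.6745 = 73.94.
So outliers lie outside [-15.79, 132.09].
138.5: M = 3.80 → outlier.
158.9: M = 4.77 → outlier.

138.5, 158.9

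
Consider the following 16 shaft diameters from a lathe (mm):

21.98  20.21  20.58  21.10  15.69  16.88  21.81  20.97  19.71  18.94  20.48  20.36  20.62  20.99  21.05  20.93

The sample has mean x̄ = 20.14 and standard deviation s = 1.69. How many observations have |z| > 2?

Cutoffs: x̄ ± 2s = [16.76, 23.52].
Outside the cutoffs: 15.69.

1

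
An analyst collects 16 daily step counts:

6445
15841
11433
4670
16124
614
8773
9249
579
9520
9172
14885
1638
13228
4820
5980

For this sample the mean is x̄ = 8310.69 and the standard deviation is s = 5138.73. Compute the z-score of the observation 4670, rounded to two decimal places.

z = (4670 − 8310.69) / 5138.73 = -0.71.

-0.71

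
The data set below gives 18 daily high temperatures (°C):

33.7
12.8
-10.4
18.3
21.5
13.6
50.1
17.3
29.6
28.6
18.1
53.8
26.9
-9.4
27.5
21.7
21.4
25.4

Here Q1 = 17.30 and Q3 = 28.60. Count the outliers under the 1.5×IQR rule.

IQR = 11.30; fences at 17.30 − 16.95 = 0.35 and 28.60 + 16.95 = 45.55.
Outside the cutoffs: -10.4, -9.4, 50.1, 53.8.

4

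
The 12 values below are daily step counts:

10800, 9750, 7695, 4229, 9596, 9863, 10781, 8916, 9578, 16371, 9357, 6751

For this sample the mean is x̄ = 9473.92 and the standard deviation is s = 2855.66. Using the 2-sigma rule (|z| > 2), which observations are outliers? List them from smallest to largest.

Cutoffs at x̄ ± 2s: 9473.92 ± 2·2855.66 = [3762.60, 15185.24].
16371: z = 2.42, |z| > 2 → outlier.
Every other value lies within [3762.60, 15185.24].

16371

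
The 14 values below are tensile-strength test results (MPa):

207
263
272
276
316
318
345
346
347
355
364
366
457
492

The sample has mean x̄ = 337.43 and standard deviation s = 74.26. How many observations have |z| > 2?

Cutoffs: x̄ ± 2s = [188.91, 485.95].
Outside the cutoffs: 492.

1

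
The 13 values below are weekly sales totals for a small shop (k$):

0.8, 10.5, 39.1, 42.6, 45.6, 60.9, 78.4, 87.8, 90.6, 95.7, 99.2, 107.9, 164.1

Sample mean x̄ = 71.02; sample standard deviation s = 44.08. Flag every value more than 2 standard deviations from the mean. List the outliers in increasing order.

Cutoffs at x̄ ± 2s: 71.02 ± 2·44.08 = [-17.14, 159.18].
164.1: z = 2.11, |z| > 2 → outlier.
Every other value lies within [-17.14, 159.18].

164.1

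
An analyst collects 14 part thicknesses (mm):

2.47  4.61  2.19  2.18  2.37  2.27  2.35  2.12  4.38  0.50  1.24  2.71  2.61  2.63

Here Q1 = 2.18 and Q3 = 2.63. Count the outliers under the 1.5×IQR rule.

4

IQR = 0.45; fences at 2.18 − 0.675 = 1.505 and 2.63 + 0.675 = 3.305.
Outside the cutoffs: 0.50, 1.24, 4.38, 4.61.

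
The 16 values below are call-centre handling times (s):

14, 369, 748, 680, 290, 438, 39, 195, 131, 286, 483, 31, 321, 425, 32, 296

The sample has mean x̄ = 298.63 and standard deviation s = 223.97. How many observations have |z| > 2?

1

Cutoffs: x̄ ± 2s = [-149.31, 746.57].
Outside the cutoffs: 748.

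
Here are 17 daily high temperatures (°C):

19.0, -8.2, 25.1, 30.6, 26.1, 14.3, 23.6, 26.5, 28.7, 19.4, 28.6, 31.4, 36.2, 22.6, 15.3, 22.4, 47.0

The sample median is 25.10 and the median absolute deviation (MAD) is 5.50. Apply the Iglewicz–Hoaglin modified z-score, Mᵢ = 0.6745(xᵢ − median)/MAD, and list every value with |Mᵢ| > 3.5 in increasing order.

-8.2

|Mᵢ| > 3.5 ⇔ |xᵢ − 25.10| > 3.5·5.50/0.6745 = 28.54.
So outliers lie outside [-3.44, 53.64].
-8.2: M = -4.08 → outlier.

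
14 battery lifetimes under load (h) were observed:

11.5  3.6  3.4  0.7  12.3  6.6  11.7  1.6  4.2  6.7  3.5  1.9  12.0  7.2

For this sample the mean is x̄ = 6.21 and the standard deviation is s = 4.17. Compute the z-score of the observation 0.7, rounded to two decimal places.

z = (0.7 − 6.21) / 4.17 = -1.32.

-1.32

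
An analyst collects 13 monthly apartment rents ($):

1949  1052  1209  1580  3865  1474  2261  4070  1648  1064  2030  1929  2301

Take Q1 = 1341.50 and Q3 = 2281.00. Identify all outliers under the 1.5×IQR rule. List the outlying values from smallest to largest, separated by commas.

IQR = Q3 − Q1 = 2281.00 − 1341.50 = 939.50.
Lower fence = Q1 − 1.5·IQR = 1341.50 − 1409.25 = -67.75.
Upper fence = Q3 + 1.5·IQR = 2281.00 + 1409.25 = 3690.25.
3865 > 3690.25 → outlier.
4070 > 3690.25 → outlier.
All remaining values lie within [-67.75, 3690.25].

3865, 4070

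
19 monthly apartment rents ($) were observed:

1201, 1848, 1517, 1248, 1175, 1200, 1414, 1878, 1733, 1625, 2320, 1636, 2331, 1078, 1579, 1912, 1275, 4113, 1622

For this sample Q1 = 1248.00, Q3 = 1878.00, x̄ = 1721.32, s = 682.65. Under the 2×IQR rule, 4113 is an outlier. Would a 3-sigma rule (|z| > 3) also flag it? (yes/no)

yes

z = (4113 − 1721.32) / 682.65 = 3.50.
|z| = 3.50 > 3.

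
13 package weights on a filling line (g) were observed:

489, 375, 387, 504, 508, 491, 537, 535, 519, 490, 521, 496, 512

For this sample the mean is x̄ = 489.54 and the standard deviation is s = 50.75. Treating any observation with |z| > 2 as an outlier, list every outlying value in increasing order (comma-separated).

375, 387

Cutoffs at x̄ ± 2s: 489.54 ± 2·50.75 = [388.04, 591.04].
375: z = -2.26, |z| > 2 → outlier.
387: z = -2.02, |z| > 2 → outlier.
Every other value lies within [388.04, 591.04].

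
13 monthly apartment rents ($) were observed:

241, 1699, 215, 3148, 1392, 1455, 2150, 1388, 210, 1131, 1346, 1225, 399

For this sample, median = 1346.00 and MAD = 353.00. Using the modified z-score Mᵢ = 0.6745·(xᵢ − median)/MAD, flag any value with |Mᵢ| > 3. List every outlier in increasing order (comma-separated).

|Mᵢ| > 3 ⇔ |xᵢ − 1346.00| > 3·353.00/0.6745 = 1570.05.
So outliers lie outside [-224.05, 2916.05].
3148: M = 3.44 → outlier.

3148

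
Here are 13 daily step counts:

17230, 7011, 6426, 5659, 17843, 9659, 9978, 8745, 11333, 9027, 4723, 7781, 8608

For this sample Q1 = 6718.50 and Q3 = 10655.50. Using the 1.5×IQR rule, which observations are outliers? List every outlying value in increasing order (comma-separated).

IQR = Q3 − Q1 = 10655.50 − 6718.50 = 3937.00.
Lower fence = Q1 − 1.5·IQR = 6718.50 − 5905.50 = 813.00.
Upper fence = Q3 + 1.5·IQR = 10655.50 + 5905.50 = 16561.00.
17230 > 16561.00 → outlier.
17843 > 16561.00 → outlier.
All remaining values lie within [813.00, 16561.00].

17230, 17843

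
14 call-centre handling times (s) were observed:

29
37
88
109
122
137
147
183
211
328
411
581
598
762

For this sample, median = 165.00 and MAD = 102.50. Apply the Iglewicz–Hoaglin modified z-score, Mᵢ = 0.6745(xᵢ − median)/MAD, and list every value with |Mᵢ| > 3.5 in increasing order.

|Mᵢ| > 3.5 ⇔ |xᵢ − 165.00| > 3.5·102.50/0.6745 = 531.88.
So outliers lie outside [-366.88, 696.88].
762: M = 3.93 → outlier.

762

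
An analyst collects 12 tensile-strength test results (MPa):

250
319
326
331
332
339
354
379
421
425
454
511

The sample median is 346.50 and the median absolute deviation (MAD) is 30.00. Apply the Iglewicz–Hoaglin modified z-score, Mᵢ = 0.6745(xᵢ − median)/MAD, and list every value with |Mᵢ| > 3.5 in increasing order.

|Mᵢ| > 3.5 ⇔ |xᵢ − 346.50| > 3.5·30.00/0.6745 = 155.67.
So outliers lie outside [190.83, 502.17].
511: M = 3.70 → outlier.

511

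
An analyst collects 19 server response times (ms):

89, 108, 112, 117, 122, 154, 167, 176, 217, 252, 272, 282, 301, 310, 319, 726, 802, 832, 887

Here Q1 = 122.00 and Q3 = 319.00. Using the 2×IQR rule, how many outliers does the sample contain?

IQR = 197.00; fences at 122.00 − 394.00 = -272.00 and 319.00 + 394.00 = 713.00.
Outside the cutoffs: 726, 802, 832, 887.

4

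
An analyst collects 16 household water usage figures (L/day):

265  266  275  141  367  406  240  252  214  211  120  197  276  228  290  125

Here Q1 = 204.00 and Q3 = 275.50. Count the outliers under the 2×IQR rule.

0

IQR = 71.50; fences at 204.00 − 143.00 = 61.00 and 275.50 + 143.00 = 418.50.
Every value lies within the cutoffs.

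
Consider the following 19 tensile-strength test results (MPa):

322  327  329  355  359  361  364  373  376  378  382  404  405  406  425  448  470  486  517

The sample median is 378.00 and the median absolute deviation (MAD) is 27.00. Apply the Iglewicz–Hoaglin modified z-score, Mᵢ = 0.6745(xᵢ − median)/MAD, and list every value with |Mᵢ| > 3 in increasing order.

|Mᵢ| > 3 ⇔ |xᵢ − 378.00| > 3·27.00/0.6745 = 120.09.
So outliers lie outside [257.91, 498.09].
517: M = 3.47 → outlier.

517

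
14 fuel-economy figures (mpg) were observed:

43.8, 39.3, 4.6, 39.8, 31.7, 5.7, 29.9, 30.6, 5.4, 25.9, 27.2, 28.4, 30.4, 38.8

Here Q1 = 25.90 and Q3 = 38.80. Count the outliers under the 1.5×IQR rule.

3

IQR = 12.90; fences at 25.90 − 19.35 = 6.55 and 38.80 + 19.35 = 58.15.
Outside the cutoffs: 4.6, 5.4, 5.7.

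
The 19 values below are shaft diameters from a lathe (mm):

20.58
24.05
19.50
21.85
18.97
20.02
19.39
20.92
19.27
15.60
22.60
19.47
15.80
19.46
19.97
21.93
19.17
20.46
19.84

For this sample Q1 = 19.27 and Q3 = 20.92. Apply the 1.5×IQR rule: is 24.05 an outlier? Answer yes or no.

IQR = Q3 − Q1 = 20.92 − 19.27 = 1.65.
Lower fence = Q1 − 1.5·IQR = 19.27 − 2.475 = 16.795.
Upper fence = Q3 + 1.5·IQR = 20.92 + 2.475 = 23.395.
24.05 lies above the upper fence.

yes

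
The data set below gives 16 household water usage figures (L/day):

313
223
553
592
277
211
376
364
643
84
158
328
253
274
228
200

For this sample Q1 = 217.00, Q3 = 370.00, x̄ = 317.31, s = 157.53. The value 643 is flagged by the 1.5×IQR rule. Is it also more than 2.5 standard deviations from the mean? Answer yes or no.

no

z = (643 − 317.31) / 157.53 = 2.07.
|z| = 2.07 ≤ 2.5.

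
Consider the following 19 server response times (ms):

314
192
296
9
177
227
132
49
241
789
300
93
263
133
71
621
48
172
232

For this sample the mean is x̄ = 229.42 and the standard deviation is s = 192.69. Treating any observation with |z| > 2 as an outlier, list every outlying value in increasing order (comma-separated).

621, 789

Cutoffs at x̄ ± 2s: 229.42 ± 2·192.69 = [-155.96, 614.80].
621: z = 2.03, |z| > 2 → outlier.
789: z = 2.90, |z| > 2 → outlier.
Every other value lies within [-155.96, 614.80].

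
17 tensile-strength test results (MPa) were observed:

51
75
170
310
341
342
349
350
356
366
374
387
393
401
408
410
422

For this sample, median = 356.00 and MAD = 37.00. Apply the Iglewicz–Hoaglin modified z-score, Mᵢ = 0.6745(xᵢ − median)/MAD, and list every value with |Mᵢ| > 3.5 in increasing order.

|Mᵢ| > 3.5 ⇔ |xᵢ − 356.00| > 3.5·37.00/0.6745 = 191.99.
So outliers lie outside [164.01, 547.99].
51: M = -5.56 → outlier.
75: M = -5.12 → outlier.

51, 75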